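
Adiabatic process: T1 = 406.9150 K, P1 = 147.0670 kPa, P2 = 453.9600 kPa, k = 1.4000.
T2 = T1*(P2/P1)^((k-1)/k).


(k-1)/k = 0.2857
(P2/P1)^exp = 1.3799
T2 = 406.9150 * 1.3799 = 561.5152 K

561.5152 K


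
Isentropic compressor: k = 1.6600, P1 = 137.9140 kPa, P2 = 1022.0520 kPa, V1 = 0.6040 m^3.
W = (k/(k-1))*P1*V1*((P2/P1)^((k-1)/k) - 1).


(k-1)/k = 0.3976
(P2/P1)^exp = 2.2174
W = 2.5152 * 137.9140 * 0.6040 * (2.2174 - 1) = 255.0664 kJ

255.0664 kJ


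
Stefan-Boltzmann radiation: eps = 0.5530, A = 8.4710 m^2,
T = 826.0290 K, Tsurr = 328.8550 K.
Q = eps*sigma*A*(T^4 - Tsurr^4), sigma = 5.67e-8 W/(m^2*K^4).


T^4 = 4.6557e+11
Tsurr^4 = 1.1695e+10
Q = 0.5530 * 5.67e-8 * 8.4710 * 4.5387e+11 = 120552.0982 W

120552.0982 W


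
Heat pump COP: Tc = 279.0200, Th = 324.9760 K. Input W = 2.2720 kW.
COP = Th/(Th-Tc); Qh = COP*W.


COP = 324.9760 / 45.9560 = 7.0715
Qh = 7.0715 * 2.2720 = 16.0664 kW

COP = 7.0715, Qh = 16.0664 kW


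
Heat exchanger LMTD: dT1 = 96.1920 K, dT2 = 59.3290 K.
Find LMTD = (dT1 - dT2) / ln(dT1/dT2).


dT1/dT2 = 1.6213
ln(dT1/dT2) = 0.4832
LMTD = 36.8630 / 0.4832 = 76.2817 K

76.2817 K


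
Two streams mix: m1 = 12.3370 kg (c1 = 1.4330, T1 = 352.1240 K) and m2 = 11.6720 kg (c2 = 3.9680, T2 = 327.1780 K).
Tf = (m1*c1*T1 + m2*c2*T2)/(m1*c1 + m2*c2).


num = 21378.2566
den = 63.9934
Tf = 334.0696 K

334.0696 K


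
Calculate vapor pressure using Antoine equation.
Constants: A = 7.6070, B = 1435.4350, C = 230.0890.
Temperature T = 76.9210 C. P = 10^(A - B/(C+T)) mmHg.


C+T = 307.0100
B/(C+T) = 4.6755
log10(P) = 7.6070 - 4.6755 = 2.9315
P = 10^2.9315 = 854.0204 mmHg

854.0204 mmHg


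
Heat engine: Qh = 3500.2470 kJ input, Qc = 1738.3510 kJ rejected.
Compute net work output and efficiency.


W = 3500.2470 - 1738.3510 = 1761.8960 kJ
eta = 1761.8960 / 3500.2470 = 0.5034 = 50.3363%

W = 1761.8960 kJ, eta = 50.3363%


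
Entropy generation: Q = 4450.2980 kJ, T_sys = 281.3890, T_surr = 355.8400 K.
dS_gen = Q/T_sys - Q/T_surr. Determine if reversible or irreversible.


dS_sys = 4450.2980/281.3890 = 15.8155 kJ/K
dS_surr = -4450.2980/355.8400 = -12.5065 kJ/K
dS_gen = 15.8155 - 12.5065 = 3.3090 kJ/K (irreversible)

dS_gen = 3.3090 kJ/K, irreversible


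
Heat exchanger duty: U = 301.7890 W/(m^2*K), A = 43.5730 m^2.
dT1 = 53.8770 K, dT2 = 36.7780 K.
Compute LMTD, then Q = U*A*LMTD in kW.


LMTD = 44.7848 K
Q = 301.7890 * 43.5730 * 44.7848 = 588913.2144 W = 588.9132 kW

588.9132 kW


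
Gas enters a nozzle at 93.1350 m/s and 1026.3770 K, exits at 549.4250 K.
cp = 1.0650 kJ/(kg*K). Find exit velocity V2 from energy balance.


dT = 476.9520 K
2*cp*1000*dT = 1015907.7600
V1^2 = 8674.1282
V2 = sqrt(1024581.8882) = 1012.2163 m/s

1012.2163 m/s


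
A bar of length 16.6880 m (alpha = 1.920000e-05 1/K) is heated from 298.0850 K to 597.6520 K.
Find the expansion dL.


dT = 299.5670 K
dL = 1.920000e-05 * 16.6880 * 299.5670 = 0.095984 m
L_final = 16.783984 m

dL = 0.095984 m


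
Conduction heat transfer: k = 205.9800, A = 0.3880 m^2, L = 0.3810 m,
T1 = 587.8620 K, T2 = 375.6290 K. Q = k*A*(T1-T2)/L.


dT = 212.2330 K
Q = 205.9800 * 0.3880 * 212.2330 / 0.3810 = 44518.9299 W

44518.9299 W


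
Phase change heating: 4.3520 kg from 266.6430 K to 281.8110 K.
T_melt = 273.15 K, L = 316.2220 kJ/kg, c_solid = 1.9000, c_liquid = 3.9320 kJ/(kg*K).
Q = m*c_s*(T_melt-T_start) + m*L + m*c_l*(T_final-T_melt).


Q1 (sensible, solid) = 4.3520 * 1.9000 * 6.5070 = 53.8051 kJ
Q2 (latent) = 4.3520 * 316.2220 = 1376.1981 kJ
Q3 (sensible, liquid) = 4.3520 * 3.9320 * 8.6610 = 148.2076 kJ
Q_total = 1578.2108 kJ

1578.2108 kJ


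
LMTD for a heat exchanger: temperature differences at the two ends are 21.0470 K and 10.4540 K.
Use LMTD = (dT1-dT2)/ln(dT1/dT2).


dT1/dT2 = 2.0133
ln(dT1/dT2) = 0.6998
LMTD = 10.5930 / 0.6998 = 15.1378 K

15.1378 K


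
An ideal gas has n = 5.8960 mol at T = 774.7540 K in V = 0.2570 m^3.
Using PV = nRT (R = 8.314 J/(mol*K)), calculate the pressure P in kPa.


P = nRT/V = 5.8960 * 8.314 * 774.7540 / 0.2570
= 37977.9328 / 0.2570 = 147774.0577 Pa = 147.7741 kPa

147.7741 kPa


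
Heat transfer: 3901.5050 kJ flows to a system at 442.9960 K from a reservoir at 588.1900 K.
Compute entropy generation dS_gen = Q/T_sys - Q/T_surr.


dS_sys = 3901.5050/442.9960 = 8.8071 kJ/K
dS_surr = -3901.5050/588.1900 = -6.6331 kJ/K
dS_gen = 8.8071 - 6.6331 = 2.1740 kJ/K (irreversible)

dS_gen = 2.1740 kJ/K, irreversible


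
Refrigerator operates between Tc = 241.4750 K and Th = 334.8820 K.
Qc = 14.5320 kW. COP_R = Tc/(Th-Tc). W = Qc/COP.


COP = 241.4750 / 93.4070 = 2.5852
W = 14.5320 / 2.5852 = 5.6212 kW

COP = 2.5852, W = 5.6212 kW


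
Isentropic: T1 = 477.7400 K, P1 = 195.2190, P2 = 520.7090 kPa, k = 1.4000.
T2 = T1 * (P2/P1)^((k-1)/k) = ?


(k-1)/k = 0.2857
(P2/P1)^exp = 1.3235
T2 = 477.7400 * 1.3235 = 632.3052 K

632.3052 K


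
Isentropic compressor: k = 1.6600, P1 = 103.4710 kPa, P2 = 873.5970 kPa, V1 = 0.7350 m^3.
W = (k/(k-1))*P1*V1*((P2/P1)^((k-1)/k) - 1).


(k-1)/k = 0.3976
(P2/P1)^exp = 2.3354
W = 2.5152 * 103.4710 * 0.7350 * (2.3354 - 1) = 255.4389 kJ

255.4389 kJ


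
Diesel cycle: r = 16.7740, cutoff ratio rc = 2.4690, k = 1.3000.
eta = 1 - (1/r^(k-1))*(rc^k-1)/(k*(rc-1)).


r^(k-1) = 2.3302
rc^k = 3.2380
eta = 0.4971 = 49.7073%

49.7073%


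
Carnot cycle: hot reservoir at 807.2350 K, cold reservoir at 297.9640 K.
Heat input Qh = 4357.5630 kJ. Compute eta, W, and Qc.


eta = 1 - 297.9640/807.2350 = 0.6309
W = 0.6309 * 4357.5630 = 2749.1133 kJ
Qc = 4357.5630 - 2749.1133 = 1608.4497 kJ

eta = 63.0883%, W = 2749.1133 kJ, Qc = 1608.4497 kJ


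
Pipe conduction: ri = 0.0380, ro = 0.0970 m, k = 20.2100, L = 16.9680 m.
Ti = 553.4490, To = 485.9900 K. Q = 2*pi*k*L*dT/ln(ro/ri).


dT = 67.4590 K
ln(ro/ri) = 0.9371
Q = 2*pi*20.2100*16.9680*67.4590 / 0.9371 = 155102.6780 W

155102.6780 W


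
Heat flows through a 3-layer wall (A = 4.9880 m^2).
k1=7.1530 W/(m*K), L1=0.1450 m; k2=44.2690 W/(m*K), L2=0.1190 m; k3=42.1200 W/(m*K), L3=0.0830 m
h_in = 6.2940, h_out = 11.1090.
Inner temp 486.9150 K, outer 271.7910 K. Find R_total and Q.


R_conv_in = 1/(6.2940*4.9880) = 0.0319
R_1 = 0.1450/(7.1530*4.9880) = 0.0041
R_2 = 0.1190/(44.2690*4.9880) = 0.0005
R_3 = 0.0830/(42.1200*4.9880) = 0.0004
R_conv_out = 1/(11.1090*4.9880) = 0.0180
R_total = 0.0549 K/W
Q = 215.1240 / 0.0549 = 3918.6522 W

R_total = 0.0549 K/W, Q = 3918.6522 W


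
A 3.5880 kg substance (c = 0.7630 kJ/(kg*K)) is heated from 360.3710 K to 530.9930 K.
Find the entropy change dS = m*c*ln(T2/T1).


T2/T1 = 1.4735
ln(T2/T1) = 0.3876
dS = 3.5880 * 0.7630 * 0.3876 = 1.0612 kJ/K

1.0612 kJ/K


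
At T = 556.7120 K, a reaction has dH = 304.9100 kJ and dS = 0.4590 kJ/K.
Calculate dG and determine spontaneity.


T*dS = 556.7120 * 0.4590 = 255.5308 kJ
dG = 304.9100 - 255.5308 = 49.3792 kJ (non-spontaneous)

dG = 49.3792 kJ, non-spontaneous


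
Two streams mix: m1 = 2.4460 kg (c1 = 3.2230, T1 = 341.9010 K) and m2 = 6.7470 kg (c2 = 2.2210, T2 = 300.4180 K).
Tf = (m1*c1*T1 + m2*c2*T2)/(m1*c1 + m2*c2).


num = 7197.1520
den = 22.8685
Tf = 314.7184 K

314.7184 K


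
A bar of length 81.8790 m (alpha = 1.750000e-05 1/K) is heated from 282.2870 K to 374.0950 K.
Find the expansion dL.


dT = 91.8080 K
dL = 1.750000e-05 * 81.8790 * 91.8080 = 0.131550 m
L_final = 82.010550 m

dL = 0.131550 m


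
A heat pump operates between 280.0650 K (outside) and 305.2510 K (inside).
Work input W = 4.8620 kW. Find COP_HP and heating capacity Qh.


COP = 305.2510 / 25.1860 = 12.1199
Qh = 12.1199 * 4.8620 = 58.9268 kW

COP = 12.1199, Qh = 58.9268 kW


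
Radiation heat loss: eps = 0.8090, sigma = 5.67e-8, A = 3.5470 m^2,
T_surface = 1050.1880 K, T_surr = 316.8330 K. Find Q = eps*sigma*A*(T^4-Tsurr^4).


T^4 = 1.2164e+12
Tsurr^4 = 1.0077e+10
Q = 0.8090 * 5.67e-8 * 3.5470 * 1.2063e+12 = 196267.4064 W

196267.4064 W


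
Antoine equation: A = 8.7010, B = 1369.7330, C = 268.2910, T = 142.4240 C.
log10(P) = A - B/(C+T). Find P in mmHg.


C+T = 410.7150
B/(C+T) = 3.3350
log10(P) = 8.7010 - 3.3350 = 5.3660
P = 10^5.3660 = 232275.6655 mmHg

232275.6655 mmHg


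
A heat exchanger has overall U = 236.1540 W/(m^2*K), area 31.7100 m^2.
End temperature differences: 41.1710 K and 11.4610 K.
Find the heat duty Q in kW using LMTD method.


LMTD = 23.2330 K
Q = 236.1540 * 31.7100 * 23.2330 = 173979.0490 W = 173.9790 kW

173.9790 kW


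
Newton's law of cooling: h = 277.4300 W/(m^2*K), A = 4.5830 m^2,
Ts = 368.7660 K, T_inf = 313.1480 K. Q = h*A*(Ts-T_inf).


dT = 55.6180 K
Q = 277.4300 * 4.5830 * 55.6180 = 70716.1563 W

70716.1563 W


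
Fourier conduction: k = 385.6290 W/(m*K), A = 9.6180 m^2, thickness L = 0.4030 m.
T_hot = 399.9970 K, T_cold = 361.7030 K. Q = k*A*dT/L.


dT = 38.2940 K
Q = 385.6290 * 9.6180 * 38.2940 / 0.4030 = 352435.9044 W

352435.9044 W


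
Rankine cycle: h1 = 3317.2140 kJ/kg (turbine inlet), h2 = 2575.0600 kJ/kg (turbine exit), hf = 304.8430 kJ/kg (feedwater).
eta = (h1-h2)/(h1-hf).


W = 742.1540 kJ/kg
Q_in = 3012.3710 kJ/kg
eta = 0.2464 = 24.6369%

eta = 24.6369%


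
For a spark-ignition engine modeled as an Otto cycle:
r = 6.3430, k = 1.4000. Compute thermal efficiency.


r^(k-1) = 2.0937
eta = 1 - 1/2.0937 = 0.5224 = 52.2380%

52.2380%


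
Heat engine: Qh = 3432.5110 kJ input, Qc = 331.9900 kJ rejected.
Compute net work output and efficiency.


W = 3432.5110 - 331.9900 = 3100.5210 kJ
eta = 3100.5210 / 3432.5110 = 0.9033 = 90.3281%

W = 3100.5210 kJ, eta = 90.3281%


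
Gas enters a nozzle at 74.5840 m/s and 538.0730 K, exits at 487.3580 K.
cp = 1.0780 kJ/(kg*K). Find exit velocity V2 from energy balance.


dT = 50.7150 K
2*cp*1000*dT = 109341.5400
V1^2 = 5562.7731
V2 = sqrt(114904.3131) = 338.9754 m/s

338.9754 m/s


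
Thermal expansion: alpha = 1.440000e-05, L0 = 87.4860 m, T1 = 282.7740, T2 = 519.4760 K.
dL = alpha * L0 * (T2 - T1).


dT = 236.7020 K
dL = 1.440000e-05 * 87.4860 * 236.7020 = 0.298197 m
L_final = 87.784197 m

dL = 0.298197 m


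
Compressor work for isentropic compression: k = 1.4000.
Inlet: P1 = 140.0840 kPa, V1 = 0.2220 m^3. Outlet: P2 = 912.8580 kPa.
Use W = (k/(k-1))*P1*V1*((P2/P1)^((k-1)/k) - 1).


(k-1)/k = 0.2857
(P2/P1)^exp = 1.7083
W = 3.5000 * 140.0840 * 0.2220 * (1.7083 - 1) = 77.1000 kJ

77.1000 kJ


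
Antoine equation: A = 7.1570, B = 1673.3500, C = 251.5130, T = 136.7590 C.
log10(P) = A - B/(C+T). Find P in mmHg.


C+T = 388.2720
B/(C+T) = 4.3097
log10(P) = 7.1570 - 4.3097 = 2.8473
P = 10^2.8473 = 703.4991 mmHg

703.4991 mmHg


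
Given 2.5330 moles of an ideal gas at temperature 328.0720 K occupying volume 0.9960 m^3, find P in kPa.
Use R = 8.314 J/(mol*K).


P = nRT/V = 2.5330 * 8.314 * 328.0720 / 0.9960
= 6908.9870 / 0.9960 = 6936.7339 Pa = 6.9367 kPa

6.9367 kPa


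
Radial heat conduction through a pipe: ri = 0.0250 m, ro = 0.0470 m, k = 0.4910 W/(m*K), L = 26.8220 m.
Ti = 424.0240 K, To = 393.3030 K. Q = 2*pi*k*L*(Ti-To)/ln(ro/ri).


dT = 30.7210 K
ln(ro/ri) = 0.6313
Q = 2*pi*0.4910*26.8220*30.7210 / 0.6313 = 4026.9060 W

4026.9060 W


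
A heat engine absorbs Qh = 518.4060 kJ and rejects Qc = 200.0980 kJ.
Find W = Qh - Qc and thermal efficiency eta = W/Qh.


W = 518.4060 - 200.0980 = 318.3080 kJ
eta = 318.3080 / 518.4060 = 0.6140 = 61.4013%

W = 318.3080 kJ, eta = 61.4013%


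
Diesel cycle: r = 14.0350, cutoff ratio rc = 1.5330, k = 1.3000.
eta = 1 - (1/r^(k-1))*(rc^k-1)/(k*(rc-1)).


r^(k-1) = 2.2088
rc^k = 1.7426
eta = 0.5148 = 51.4782%

51.4782%


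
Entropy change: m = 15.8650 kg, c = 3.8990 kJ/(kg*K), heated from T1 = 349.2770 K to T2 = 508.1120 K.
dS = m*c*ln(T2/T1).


T2/T1 = 1.4548
ln(T2/T1) = 0.3748
dS = 15.8650 * 3.8990 * 0.3748 = 23.1865 kJ/K

23.1865 kJ/K


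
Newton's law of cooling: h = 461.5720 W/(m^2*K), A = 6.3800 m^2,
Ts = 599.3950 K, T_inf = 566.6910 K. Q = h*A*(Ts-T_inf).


dT = 32.7040 K
Q = 461.5720 * 6.3800 * 32.7040 = 96307.6994 W

96307.6994 W


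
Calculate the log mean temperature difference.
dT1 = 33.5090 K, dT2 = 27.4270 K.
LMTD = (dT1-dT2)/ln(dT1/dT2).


dT1/dT2 = 1.2218
ln(dT1/dT2) = 0.2003
LMTD = 6.0820 / 0.2003 = 30.3666 K

30.3666 K


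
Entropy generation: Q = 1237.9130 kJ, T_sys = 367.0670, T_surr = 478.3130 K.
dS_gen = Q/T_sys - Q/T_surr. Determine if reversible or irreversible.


dS_sys = 1237.9130/367.0670 = 3.3724 kJ/K
dS_surr = -1237.9130/478.3130 = -2.5881 kJ/K
dS_gen = 3.3724 - 2.5881 = 0.7844 kJ/K (irreversible)

dS_gen = 0.7844 kJ/K, irreversible


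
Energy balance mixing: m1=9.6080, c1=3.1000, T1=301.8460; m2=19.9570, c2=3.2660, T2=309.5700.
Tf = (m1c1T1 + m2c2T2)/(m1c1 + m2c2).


num = 29168.0597
den = 94.9644
Tf = 307.1474 K

307.1474 K


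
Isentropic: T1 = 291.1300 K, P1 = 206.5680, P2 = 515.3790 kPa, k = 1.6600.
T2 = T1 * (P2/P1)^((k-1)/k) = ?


(k-1)/k = 0.3976
(P2/P1)^exp = 1.4384
T2 = 291.1300 * 1.4384 = 418.7508 K

418.7508 K


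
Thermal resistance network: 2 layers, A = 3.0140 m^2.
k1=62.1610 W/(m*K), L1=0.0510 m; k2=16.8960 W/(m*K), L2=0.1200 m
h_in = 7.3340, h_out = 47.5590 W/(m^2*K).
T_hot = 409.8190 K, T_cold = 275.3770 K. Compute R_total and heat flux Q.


R_conv_in = 1/(7.3340*3.0140) = 0.0452
R_1 = 0.0510/(62.1610*3.0140) = 0.0003
R_2 = 0.1200/(16.8960*3.0140) = 0.0024
R_conv_out = 1/(47.5590*3.0140) = 0.0070
R_total = 0.0548 K/W
Q = 134.4420 / 0.0548 = 2451.3431 W

R_total = 0.0548 K/W, Q = 2451.3431 W


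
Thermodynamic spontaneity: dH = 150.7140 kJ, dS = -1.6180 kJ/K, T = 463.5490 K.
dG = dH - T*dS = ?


T*dS = 463.5490 * -1.6180 = -750.0223 kJ
dG = 150.7140 + 750.0223 = 900.7363 kJ (non-spontaneous)

dG = 900.7363 kJ, non-spontaneous


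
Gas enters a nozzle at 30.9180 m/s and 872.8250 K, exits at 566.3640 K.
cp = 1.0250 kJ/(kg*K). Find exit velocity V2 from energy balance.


dT = 306.4610 K
2*cp*1000*dT = 628245.0500
V1^2 = 955.9227
V2 = sqrt(629200.9727) = 793.2219 m/s

793.2219 m/s


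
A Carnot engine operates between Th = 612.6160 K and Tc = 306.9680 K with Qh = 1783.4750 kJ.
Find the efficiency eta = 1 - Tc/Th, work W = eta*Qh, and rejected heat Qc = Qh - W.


eta = 1 - 306.9680/612.6160 = 0.4989
W = 0.4989 * 1783.4750 = 889.8161 kJ
Qc = 1783.4750 - 889.8161 = 893.6589 kJ

eta = 49.8923%, W = 889.8161 kJ, Qc = 893.6589 kJ


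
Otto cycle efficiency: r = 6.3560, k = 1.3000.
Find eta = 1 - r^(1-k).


r^(k-1) = 1.7416
eta = 1 - 1/1.7416 = 0.4258 = 42.5824%

42.5824%


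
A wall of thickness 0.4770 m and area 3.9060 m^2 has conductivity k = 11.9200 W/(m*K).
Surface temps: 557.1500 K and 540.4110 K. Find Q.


dT = 16.7390 K
Q = 11.9200 * 3.9060 * 16.7390 / 0.4770 = 1633.8780 W

1633.8780 W


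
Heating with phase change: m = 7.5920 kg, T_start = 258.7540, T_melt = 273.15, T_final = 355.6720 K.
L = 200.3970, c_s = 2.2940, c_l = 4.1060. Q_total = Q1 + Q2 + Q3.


Q1 (sensible, solid) = 7.5920 * 2.2940 * 14.3960 = 250.7214 kJ
Q2 (latent) = 7.5920 * 200.3970 = 1521.4140 kJ
Q3 (sensible, liquid) = 7.5920 * 4.1060 * 82.5220 = 2572.4378 kJ
Q_total = 4344.5733 kJ

4344.5733 kJ


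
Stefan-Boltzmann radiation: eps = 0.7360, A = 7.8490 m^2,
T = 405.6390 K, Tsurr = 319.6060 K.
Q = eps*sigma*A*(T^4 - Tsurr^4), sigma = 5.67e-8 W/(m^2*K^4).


T^4 = 2.7074e+10
Tsurr^4 = 1.0434e+10
Q = 0.7360 * 5.67e-8 * 7.8490 * 1.6640e+10 = 5450.4626 W

5450.4626 W


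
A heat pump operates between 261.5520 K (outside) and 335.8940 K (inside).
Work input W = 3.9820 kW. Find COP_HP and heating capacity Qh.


COP = 335.8940 / 74.3420 = 4.5182
Qh = 4.5182 * 3.9820 = 17.9916 kW

COP = 4.5182, Qh = 17.9916 kW


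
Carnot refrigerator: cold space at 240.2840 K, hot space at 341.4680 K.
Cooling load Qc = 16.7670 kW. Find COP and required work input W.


COP = 240.2840 / 101.1840 = 2.3747
W = 16.7670 / 2.3747 = 7.0606 kW

COP = 2.3747, W = 7.0606 kW


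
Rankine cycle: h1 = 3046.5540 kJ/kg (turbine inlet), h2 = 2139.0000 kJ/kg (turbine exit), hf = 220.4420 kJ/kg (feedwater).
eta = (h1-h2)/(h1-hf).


W = 907.5540 kJ/kg
Q_in = 2826.1120 kJ/kg
eta = 0.3211 = 32.1132%

eta = 32.1132%


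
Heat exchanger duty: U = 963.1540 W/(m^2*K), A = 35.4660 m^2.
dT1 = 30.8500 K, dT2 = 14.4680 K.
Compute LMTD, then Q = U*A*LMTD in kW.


LMTD = 21.6350 K
Q = 963.1540 * 35.4660 * 21.6350 = 739036.2294 W = 739.0362 kW

739.0362 kW


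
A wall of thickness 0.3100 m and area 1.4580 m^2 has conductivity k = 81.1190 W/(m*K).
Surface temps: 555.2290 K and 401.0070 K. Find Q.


dT = 154.2220 K
Q = 81.1190 * 1.4580 * 154.2220 / 0.3100 = 58838.9277 W

58838.9277 W


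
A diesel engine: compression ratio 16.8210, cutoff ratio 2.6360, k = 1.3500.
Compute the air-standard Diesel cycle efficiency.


r^(k-1) = 2.6856
rc^k = 3.7006
eta = 0.5447 = 54.4697%

54.4697%


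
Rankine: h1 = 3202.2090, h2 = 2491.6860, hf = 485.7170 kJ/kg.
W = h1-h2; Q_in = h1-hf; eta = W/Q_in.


W = 710.5230 kJ/kg
Q_in = 2716.4920 kJ/kg
eta = 0.2616 = 26.1559%

eta = 26.1559%


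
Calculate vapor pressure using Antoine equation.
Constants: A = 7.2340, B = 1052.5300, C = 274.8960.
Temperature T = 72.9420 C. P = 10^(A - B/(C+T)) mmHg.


C+T = 347.8380
B/(C+T) = 3.0259
log10(P) = 7.2340 - 3.0259 = 4.2081
P = 10^4.2081 = 16146.5554 mmHg

16146.5554 mmHg


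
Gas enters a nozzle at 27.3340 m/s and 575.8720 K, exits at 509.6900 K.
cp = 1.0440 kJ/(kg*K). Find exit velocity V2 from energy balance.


dT = 66.1820 K
2*cp*1000*dT = 138188.0160
V1^2 = 747.1476
V2 = sqrt(138935.1636) = 372.7401 m/s

372.7401 m/s


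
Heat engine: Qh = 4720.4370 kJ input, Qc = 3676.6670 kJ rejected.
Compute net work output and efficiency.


W = 4720.4370 - 3676.6670 = 1043.7700 kJ
eta = 1043.7700 / 4720.4370 = 0.2211 = 22.1117%

W = 1043.7700 kJ, eta = 22.1117%


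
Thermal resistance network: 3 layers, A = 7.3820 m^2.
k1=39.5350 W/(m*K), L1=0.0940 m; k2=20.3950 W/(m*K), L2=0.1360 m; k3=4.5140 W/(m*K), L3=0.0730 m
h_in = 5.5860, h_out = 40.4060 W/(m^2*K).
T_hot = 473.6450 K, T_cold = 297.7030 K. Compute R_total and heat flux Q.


R_conv_in = 1/(5.5860*7.3820) = 0.0243
R_1 = 0.0940/(39.5350*7.3820) = 0.0003
R_2 = 0.1360/(20.3950*7.3820) = 0.0009
R_3 = 0.0730/(4.5140*7.3820) = 0.0022
R_conv_out = 1/(40.4060*7.3820) = 0.0034
R_total = 0.0310 K/W
Q = 175.9420 / 0.0310 = 5671.9885 W

R_total = 0.0310 K/W, Q = 5671.9885 W


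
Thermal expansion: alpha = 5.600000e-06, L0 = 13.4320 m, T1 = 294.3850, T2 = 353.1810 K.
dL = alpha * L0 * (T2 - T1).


dT = 58.7960 K
dL = 5.600000e-06 * 13.4320 * 58.7960 = 0.004423 m
L_final = 13.436423 m

dL = 0.004423 m


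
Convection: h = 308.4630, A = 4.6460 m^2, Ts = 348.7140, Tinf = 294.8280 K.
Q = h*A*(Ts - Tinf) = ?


dT = 53.8860 K
Q = 308.4630 * 4.6460 * 53.8860 = 77225.0557 W

77225.0557 W


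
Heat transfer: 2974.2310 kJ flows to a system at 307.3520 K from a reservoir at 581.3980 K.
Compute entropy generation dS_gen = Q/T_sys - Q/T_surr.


dS_sys = 2974.2310/307.3520 = 9.6770 kJ/K
dS_surr = -2974.2310/581.3980 = -5.1157 kJ/K
dS_gen = 9.6770 - 5.1157 = 4.5613 kJ/K (irreversible)

dS_gen = 4.5613 kJ/K, irreversible


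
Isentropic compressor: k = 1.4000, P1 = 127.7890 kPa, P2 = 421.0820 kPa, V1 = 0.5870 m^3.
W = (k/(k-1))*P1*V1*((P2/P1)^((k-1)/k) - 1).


(k-1)/k = 0.2857
(P2/P1)^exp = 1.4059
W = 3.5000 * 127.7890 * 0.5870 * (1.4059 - 1) = 106.5739 kJ

106.5739 kJ


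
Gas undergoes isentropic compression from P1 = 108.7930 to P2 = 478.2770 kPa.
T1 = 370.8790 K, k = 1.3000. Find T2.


(k-1)/k = 0.2308
(P2/P1)^exp = 1.4074
T2 = 370.8790 * 1.4074 = 521.9573 K

521.9573 K


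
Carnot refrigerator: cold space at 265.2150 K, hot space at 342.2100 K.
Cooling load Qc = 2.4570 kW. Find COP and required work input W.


COP = 265.2150 / 76.9950 = 3.4446
W = 2.4570 / 3.4446 = 0.7133 kW

COP = 3.4446, W = 0.7133 kW


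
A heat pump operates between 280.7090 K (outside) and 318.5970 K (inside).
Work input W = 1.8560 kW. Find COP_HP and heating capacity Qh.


COP = 318.5970 / 37.8880 = 8.4089
Qh = 8.4089 * 1.8560 = 15.6069 kW

COP = 8.4089, Qh = 15.6069 kW


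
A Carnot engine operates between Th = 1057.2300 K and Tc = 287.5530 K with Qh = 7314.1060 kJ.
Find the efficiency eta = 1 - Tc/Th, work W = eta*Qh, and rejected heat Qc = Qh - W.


eta = 1 - 287.5530/1057.2300 = 0.7280
W = 0.7280 * 7314.1060 = 5324.7630 kJ
Qc = 7314.1060 - 5324.7630 = 1989.3430 kJ

eta = 72.8013%, W = 5324.7630 kJ, Qc = 1989.3430 kJ


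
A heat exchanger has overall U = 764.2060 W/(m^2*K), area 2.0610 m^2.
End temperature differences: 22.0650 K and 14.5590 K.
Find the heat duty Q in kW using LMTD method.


LMTD = 18.0527 K
Q = 764.2060 * 2.0610 * 18.0527 = 28433.4770 W = 28.4335 kW

28.4335 kW


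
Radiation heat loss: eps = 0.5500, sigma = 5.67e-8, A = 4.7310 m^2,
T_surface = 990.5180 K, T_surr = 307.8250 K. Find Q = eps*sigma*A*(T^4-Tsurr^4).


T^4 = 9.6261e+11
Tsurr^4 = 8.9787e+09
Q = 0.5500 * 5.67e-8 * 4.7310 * 9.5363e+11 = 140694.8772 W

140694.8772 W


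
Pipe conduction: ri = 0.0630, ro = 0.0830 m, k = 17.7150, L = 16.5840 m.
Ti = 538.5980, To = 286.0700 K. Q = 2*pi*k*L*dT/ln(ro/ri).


dT = 252.5280 K
ln(ro/ri) = 0.2757
Q = 2*pi*17.7150*16.5840*252.5280 / 0.2757 = 1690728.3021 W

1690728.3021 W


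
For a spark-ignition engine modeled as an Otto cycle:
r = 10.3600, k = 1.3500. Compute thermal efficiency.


r^(k-1) = 2.2666
eta = 1 - 1/2.2666 = 0.5588 = 55.8812%

55.8812%


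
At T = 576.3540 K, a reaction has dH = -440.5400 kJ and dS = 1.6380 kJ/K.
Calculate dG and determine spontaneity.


T*dS = 576.3540 * 1.6380 = 944.0679 kJ
dG = -440.5400 - 944.0679 = -1384.6079 kJ (spontaneous)

dG = -1384.6079 kJ, spontaneous


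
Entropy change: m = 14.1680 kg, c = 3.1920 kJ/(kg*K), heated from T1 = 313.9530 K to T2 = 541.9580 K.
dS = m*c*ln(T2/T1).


T2/T1 = 1.7262
ln(T2/T1) = 0.5459
dS = 14.1680 * 3.1920 * 0.5459 = 24.6900 kJ/K

24.6900 kJ/K


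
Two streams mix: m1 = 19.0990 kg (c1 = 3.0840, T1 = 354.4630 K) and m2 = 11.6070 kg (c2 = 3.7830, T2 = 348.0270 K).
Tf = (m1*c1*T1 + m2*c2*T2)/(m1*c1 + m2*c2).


num = 36159.9525
den = 102.8106
Tf = 351.7143 K

351.7143 K


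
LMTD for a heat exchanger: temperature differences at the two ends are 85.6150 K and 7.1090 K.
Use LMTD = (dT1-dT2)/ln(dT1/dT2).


dT1/dT2 = 12.0432
ln(dT1/dT2) = 2.4885
LMTD = 78.5060 / 2.4885 = 31.5475 K

31.5475 K


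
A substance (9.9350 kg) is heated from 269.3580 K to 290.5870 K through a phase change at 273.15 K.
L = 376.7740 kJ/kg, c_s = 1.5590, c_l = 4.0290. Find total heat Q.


Q1 (sensible, solid) = 9.9350 * 1.5590 * 3.7920 = 58.7330 kJ
Q2 (latent) = 9.9350 * 376.7740 = 3743.2497 kJ
Q3 (sensible, liquid) = 9.9350 * 4.0290 * 17.4370 = 697.9702 kJ
Q_total = 4499.9529 kJ

4499.9529 kJ


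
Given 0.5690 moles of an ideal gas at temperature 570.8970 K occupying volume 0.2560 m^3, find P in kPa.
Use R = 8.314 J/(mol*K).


P = nRT/V = 0.5690 * 8.314 * 570.8970 / 0.2560
= 2700.7230 / 0.2560 = 10549.6993 Pa = 10.5497 kPa

10.5497 kPa


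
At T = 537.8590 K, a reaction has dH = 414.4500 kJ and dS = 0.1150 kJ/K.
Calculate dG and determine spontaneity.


T*dS = 537.8590 * 0.1150 = 61.8538 kJ
dG = 414.4500 - 61.8538 = 352.5962 kJ (non-spontaneous)

dG = 352.5962 kJ, non-spontaneous


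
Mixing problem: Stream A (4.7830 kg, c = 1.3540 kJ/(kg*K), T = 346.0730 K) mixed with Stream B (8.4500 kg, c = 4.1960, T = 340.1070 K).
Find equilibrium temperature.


num = 14300.1335
den = 41.9324
Tf = 341.0284 K

341.0284 K


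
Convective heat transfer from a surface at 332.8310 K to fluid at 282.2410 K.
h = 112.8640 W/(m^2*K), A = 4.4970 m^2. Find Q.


dT = 50.5900 K
Q = 112.8640 * 4.4970 * 50.5900 = 25676.9246 W

25676.9246 W


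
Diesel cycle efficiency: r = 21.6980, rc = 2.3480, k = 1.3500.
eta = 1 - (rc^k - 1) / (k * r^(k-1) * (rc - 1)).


r^(k-1) = 2.9359
rc^k = 3.1655
eta = 0.5947 = 59.4690%

59.4690%


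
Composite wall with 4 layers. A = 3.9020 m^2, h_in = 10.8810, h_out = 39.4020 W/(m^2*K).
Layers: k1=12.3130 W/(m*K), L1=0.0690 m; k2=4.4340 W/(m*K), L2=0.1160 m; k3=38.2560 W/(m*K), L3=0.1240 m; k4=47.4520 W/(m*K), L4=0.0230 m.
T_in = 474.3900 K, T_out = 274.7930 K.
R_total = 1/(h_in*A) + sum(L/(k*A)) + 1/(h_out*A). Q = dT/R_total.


R_conv_in = 1/(10.8810*3.9020) = 0.0236
R_1 = 0.0690/(12.3130*3.9020) = 0.0014
R_2 = 0.1160/(4.4340*3.9020) = 0.0067
R_3 = 0.1240/(38.2560*3.9020) = 0.0008
R_4 = 0.0230/(47.4520*3.9020) = 0.0001
R_conv_out = 1/(39.4020*3.9020) = 0.0065
R_total = 0.0392 K/W
Q = 199.5970 / 0.0392 = 5097.9035 W

R_total = 0.0392 K/W, Q = 5097.9035 W


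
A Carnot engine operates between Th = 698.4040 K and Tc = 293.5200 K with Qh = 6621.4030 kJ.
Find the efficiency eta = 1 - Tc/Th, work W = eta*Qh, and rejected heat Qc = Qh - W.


eta = 1 - 293.5200/698.4040 = 0.5797
W = 0.5797 * 6621.4030 = 3838.6094 kJ
Qc = 6621.4030 - 3838.6094 = 2782.7936 kJ

eta = 57.9727%, W = 3838.6094 kJ, Qc = 2782.7936 kJ


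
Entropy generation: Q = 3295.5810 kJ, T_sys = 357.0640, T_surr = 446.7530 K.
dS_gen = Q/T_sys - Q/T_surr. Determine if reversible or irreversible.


dS_sys = 3295.5810/357.0640 = 9.2297 kJ/K
dS_surr = -3295.5810/446.7530 = -7.3767 kJ/K
dS_gen = 9.2297 - 7.3767 = 1.8529 kJ/K (irreversible)

dS_gen = 1.8529 kJ/K, irreversible


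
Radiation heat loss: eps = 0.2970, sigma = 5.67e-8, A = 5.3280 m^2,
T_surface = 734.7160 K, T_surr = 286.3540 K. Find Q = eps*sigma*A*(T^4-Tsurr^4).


T^4 = 2.9139e+11
Tsurr^4 = 6.7238e+09
Q = 0.2970 * 5.67e-8 * 5.3280 * 2.8467e+11 = 25541.3058 W

25541.3058 W


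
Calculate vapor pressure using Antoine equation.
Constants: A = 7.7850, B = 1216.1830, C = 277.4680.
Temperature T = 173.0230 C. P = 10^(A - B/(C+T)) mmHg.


C+T = 450.4910
B/(C+T) = 2.6997
log10(P) = 7.7850 - 2.6997 = 5.0853
P = 10^5.0853 = 121707.3385 mmHg

121707.3385 mmHg


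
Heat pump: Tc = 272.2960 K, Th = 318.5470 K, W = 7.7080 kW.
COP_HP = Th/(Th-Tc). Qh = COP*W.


COP = 318.5470 / 46.2510 = 6.8874
Qh = 6.8874 * 7.7080 = 53.0877 kW

COP = 6.8874, Qh = 53.0877 kW


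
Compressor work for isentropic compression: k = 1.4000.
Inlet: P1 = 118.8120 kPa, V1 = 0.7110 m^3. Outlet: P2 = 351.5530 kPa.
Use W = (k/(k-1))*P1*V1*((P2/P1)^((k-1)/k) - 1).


(k-1)/k = 0.2857
(P2/P1)^exp = 1.3634
W = 3.5000 * 118.8120 * 0.7110 * (1.3634 - 1) = 107.4306 kJ

107.4306 kJ


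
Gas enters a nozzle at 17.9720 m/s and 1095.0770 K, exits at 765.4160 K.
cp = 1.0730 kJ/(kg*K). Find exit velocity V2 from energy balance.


dT = 329.6610 K
2*cp*1000*dT = 707452.5060
V1^2 = 322.9928
V2 = sqrt(707775.4988) = 841.2939 m/s

841.2939 m/s


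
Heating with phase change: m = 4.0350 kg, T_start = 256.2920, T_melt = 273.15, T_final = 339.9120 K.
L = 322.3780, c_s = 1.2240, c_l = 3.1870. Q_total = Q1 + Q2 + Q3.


Q1 (sensible, solid) = 4.0350 * 1.2240 * 16.8580 = 83.2590 kJ
Q2 (latent) = 4.0350 * 322.3780 = 1300.7952 kJ
Q3 (sensible, liquid) = 4.0350 * 3.1870 * 66.7620 = 858.5289 kJ
Q_total = 2242.5831 kJ

2242.5831 kJ


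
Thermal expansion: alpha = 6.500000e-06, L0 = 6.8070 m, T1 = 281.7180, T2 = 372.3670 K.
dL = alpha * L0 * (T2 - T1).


dT = 90.6490 K
dL = 6.500000e-06 * 6.8070 * 90.6490 = 0.004011 m
L_final = 6.811011 m

dL = 0.004011 m


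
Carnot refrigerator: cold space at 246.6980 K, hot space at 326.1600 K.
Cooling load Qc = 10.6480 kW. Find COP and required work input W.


COP = 246.6980 / 79.4620 = 3.1046
W = 10.6480 / 3.1046 = 3.4297 kW

COP = 3.1046, W = 3.4297 kW


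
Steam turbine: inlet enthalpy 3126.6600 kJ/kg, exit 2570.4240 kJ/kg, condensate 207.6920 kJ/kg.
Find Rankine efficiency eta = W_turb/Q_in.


W = 556.2360 kJ/kg
Q_in = 2918.9680 kJ/kg
eta = 0.1906 = 19.0559%

eta = 19.0559%


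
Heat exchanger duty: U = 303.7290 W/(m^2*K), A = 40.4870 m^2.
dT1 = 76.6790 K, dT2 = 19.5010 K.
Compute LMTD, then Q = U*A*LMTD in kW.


LMTD = 41.7613 K
Q = 303.7290 * 40.4870 * 41.7613 = 513541.9664 W = 513.5420 kW

513.5420 kW


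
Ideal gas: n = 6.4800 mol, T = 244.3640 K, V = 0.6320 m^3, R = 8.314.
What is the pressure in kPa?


P = nRT/V = 6.4800 * 8.314 * 244.3640 / 0.6320
= 13165.0421 / 0.6320 = 20830.7628 Pa = 20.8308 kPa

20.8308 kPa


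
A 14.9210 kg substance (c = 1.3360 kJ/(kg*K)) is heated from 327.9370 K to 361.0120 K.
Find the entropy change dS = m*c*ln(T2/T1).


T2/T1 = 1.1009
ln(T2/T1) = 0.0961
dS = 14.9210 * 1.3360 * 0.0961 = 1.9155 kJ/K

1.9155 kJ/K


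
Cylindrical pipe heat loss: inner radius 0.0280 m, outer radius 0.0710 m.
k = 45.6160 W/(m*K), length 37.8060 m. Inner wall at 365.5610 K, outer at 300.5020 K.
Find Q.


dT = 65.0590 K
ln(ro/ri) = 0.9305
Q = 2*pi*45.6160*37.8060*65.0590 / 0.9305 = 757635.4752 W

757635.4752 W


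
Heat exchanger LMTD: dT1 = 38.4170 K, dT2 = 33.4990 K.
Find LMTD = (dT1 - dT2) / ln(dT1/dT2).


dT1/dT2 = 1.1468
ln(dT1/dT2) = 0.1370
LMTD = 4.9180 / 0.1370 = 35.9019 K

35.9019 K


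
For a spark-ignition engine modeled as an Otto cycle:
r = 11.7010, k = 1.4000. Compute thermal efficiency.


r^(k-1) = 2.6748
eta = 1 - 1/2.6748 = 0.6261 = 62.6138%

62.6138%


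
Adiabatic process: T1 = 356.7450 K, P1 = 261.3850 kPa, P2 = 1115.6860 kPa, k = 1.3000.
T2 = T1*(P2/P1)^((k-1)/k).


(k-1)/k = 0.2308
(P2/P1)^exp = 1.3978
T2 = 356.7450 * 1.3978 = 498.6580 K

498.6580 K


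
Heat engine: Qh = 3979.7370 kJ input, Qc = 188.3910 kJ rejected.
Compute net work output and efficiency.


W = 3979.7370 - 188.3910 = 3791.3460 kJ
eta = 3791.3460 / 3979.7370 = 0.9527 = 95.2662%

W = 3791.3460 kJ, eta = 95.2662%


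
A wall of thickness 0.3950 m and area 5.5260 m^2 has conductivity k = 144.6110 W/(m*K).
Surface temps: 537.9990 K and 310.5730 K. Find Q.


dT = 227.4260 K
Q = 144.6110 * 5.5260 * 227.4260 / 0.3950 = 460103.1719 W

460103.1719 W


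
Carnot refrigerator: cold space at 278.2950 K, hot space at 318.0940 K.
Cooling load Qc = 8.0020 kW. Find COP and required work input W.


COP = 278.2950 / 39.7990 = 6.9925
W = 8.0020 / 6.9925 = 1.1444 kW

COP = 6.9925, W = 1.1444 kW


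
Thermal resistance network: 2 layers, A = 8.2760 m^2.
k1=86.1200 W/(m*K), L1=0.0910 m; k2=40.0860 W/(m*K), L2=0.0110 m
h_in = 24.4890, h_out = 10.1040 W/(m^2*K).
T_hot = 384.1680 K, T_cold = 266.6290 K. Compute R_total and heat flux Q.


R_conv_in = 1/(24.4890*8.2760) = 0.0049
R_1 = 0.0910/(86.1200*8.2760) = 0.0001
R_2 = 0.0110/(40.0860*8.2760) = 3.3157e-05
R_conv_out = 1/(10.1040*8.2760) = 0.0120
R_total = 0.0171 K/W
Q = 117.5390 / 0.0171 = 6892.2864 W

R_total = 0.0171 K/W, Q = 6892.2864 W


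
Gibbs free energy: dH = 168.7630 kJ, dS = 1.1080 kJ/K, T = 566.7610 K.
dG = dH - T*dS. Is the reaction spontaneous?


T*dS = 566.7610 * 1.1080 = 627.9712 kJ
dG = 168.7630 - 627.9712 = -459.2082 kJ (spontaneous)

dG = -459.2082 kJ, spontaneous


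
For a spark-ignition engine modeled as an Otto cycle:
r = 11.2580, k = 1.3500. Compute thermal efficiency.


r^(k-1) = 2.3335
eta = 1 - 1/2.3335 = 0.5715 = 57.1463%

57.1463%


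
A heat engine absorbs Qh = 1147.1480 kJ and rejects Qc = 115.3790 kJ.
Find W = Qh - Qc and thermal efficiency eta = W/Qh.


W = 1147.1480 - 115.3790 = 1031.7690 kJ
eta = 1031.7690 / 1147.1480 = 0.8994 = 89.9421%

W = 1031.7690 kJ, eta = 89.9421%


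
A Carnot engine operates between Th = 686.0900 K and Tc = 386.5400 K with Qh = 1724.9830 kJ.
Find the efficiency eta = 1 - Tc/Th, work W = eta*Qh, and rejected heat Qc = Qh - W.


eta = 1 - 386.5400/686.0900 = 0.4366
W = 0.4366 * 1724.9830 = 753.1354 kJ
Qc = 1724.9830 - 753.1354 = 971.8476 kJ

eta = 43.6605%, W = 753.1354 kJ, Qc = 971.8476 kJ


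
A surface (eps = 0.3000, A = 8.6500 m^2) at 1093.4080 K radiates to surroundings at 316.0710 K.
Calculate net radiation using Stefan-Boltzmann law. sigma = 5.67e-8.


T^4 = 1.4293e+12
Tsurr^4 = 9.9802e+09
Q = 0.3000 * 5.67e-8 * 8.6500 * 1.4193e+12 = 208836.4591 W

208836.4591 W


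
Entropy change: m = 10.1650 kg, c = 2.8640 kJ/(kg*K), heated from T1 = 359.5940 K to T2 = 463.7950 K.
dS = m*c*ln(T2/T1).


T2/T1 = 1.2898
ln(T2/T1) = 0.2545
dS = 10.1650 * 2.8640 * 0.2545 = 7.4082 kJ/K

7.4082 kJ/K


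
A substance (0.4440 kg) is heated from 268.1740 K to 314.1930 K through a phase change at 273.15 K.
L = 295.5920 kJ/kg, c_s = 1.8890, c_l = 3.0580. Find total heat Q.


Q1 (sensible, solid) = 0.4440 * 1.8890 * 4.9760 = 4.1735 kJ
Q2 (latent) = 0.4440 * 295.5920 = 131.2428 kJ
Q3 (sensible, liquid) = 0.4440 * 3.0580 * 41.0430 = 55.7262 kJ
Q_total = 191.1425 kJ

191.1425 kJ


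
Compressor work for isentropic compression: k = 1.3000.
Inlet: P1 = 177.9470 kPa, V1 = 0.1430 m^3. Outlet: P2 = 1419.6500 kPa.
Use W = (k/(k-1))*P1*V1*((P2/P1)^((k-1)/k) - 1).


(k-1)/k = 0.2308
(P2/P1)^exp = 1.6148
W = 4.3333 * 177.9470 * 0.1430 * (1.6148 - 1) = 67.7967 kJ

67.7967 kJ


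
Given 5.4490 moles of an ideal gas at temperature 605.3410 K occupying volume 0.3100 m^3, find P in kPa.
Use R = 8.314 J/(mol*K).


P = nRT/V = 5.4490 * 8.314 * 605.3410 / 0.3100
= 27423.7548 / 0.3100 = 88463.7253 Pa = 88.4637 kPa

88.4637 kPa


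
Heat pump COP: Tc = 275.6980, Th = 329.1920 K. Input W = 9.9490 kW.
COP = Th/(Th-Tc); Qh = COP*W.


COP = 329.1920 / 53.4940 = 6.1538
Qh = 6.1538 * 9.9490 = 61.2243 kW

COP = 6.1538, Qh = 61.2243 kW


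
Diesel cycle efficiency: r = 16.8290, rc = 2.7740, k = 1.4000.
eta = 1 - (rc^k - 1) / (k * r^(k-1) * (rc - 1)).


r^(k-1) = 3.0933
rc^k = 4.1720
eta = 0.5871 = 58.7110%

58.7110%


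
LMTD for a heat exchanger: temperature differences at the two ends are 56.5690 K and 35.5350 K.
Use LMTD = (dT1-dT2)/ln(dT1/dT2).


dT1/dT2 = 1.5919
ln(dT1/dT2) = 0.4649
LMTD = 21.0340 / 0.4649 = 45.2400 K

45.2400 K


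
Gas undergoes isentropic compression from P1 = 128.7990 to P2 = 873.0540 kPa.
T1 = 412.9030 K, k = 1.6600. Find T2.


(k-1)/k = 0.3976
(P2/P1)^exp = 2.1402
T2 = 412.9030 * 2.1402 = 883.6835 K

883.6835 K


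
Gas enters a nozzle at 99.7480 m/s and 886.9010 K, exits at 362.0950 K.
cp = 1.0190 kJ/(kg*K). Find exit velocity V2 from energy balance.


dT = 524.8060 K
2*cp*1000*dT = 1069554.6280
V1^2 = 9949.6635
V2 = sqrt(1079504.2915) = 1038.9920 m/s

1038.9920 m/s


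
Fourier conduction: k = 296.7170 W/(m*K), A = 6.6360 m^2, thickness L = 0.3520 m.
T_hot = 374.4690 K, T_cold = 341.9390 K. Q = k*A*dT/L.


dT = 32.5300 K
Q = 296.7170 * 6.6360 * 32.5300 / 0.3520 = 181965.9824 W

181965.9824 W


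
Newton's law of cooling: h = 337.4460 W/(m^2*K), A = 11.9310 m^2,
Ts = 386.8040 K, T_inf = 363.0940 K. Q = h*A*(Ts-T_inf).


dT = 23.7100 K
Q = 337.4460 * 11.9310 * 23.7100 = 95458.0776 W

95458.0776 W


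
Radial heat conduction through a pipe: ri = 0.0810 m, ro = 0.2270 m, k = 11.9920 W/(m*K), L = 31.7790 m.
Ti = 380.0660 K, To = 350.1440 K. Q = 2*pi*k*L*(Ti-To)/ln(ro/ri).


dT = 29.9220 K
ln(ro/ri) = 1.0305
Q = 2*pi*11.9920*31.7790*29.9220 / 1.0305 = 69527.0774 W

69527.0774 W


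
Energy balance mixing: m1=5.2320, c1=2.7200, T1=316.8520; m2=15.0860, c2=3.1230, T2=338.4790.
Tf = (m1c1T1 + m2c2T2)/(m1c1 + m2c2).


num = 20456.0903
den = 61.3446
Tf = 333.4619 K

333.4619 K


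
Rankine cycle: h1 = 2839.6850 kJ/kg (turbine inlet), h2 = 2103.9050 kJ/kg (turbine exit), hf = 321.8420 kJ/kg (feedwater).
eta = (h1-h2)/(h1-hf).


W = 735.7800 kJ/kg
Q_in = 2517.8430 kJ/kg
eta = 0.2922 = 29.2226%

eta = 29.2226%


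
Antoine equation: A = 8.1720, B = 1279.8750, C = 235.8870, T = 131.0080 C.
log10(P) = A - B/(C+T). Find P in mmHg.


C+T = 366.8950
B/(C+T) = 3.4884
log10(P) = 8.1720 - 3.4884 = 4.6836
P = 10^4.6836 = 48261.8691 mmHg

48261.8691 mmHg


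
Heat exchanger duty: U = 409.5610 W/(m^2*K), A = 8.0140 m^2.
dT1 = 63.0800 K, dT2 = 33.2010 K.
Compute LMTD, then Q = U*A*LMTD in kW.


LMTD = 46.5533 K
Q = 409.5610 * 8.0140 * 46.5533 = 152798.1853 W = 152.7982 kW

152.7982 kW


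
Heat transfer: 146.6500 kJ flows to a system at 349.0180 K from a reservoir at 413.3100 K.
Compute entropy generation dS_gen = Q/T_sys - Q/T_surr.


dS_sys = 146.6500/349.0180 = 0.4202 kJ/K
dS_surr = -146.6500/413.3100 = -0.3548 kJ/K
dS_gen = 0.4202 - 0.3548 = 0.0654 kJ/K (irreversible)

dS_gen = 0.0654 kJ/K, irreversible


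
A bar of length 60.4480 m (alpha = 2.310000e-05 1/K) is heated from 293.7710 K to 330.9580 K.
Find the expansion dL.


dT = 37.1870 K
dL = 2.310000e-05 * 60.4480 * 37.1870 = 0.051926 m
L_final = 60.499926 m

dL = 0.051926 m


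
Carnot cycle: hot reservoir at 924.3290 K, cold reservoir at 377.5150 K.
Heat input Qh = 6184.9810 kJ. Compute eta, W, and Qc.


eta = 1 - 377.5150/924.3290 = 0.5916
W = 0.5916 * 6184.9810 = 3658.9074 kJ
Qc = 6184.9810 - 3658.9074 = 2526.0736 kJ

eta = 59.1579%, W = 3658.9074 kJ, Qc = 2526.0736 kJ


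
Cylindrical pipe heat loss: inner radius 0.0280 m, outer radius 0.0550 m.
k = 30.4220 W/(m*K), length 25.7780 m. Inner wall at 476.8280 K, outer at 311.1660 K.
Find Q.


dT = 165.6620 K
ln(ro/ri) = 0.6751
Q = 2*pi*30.4220*25.7780*165.6620 / 0.6751 = 1209074.8724 W

1209074.8724 W


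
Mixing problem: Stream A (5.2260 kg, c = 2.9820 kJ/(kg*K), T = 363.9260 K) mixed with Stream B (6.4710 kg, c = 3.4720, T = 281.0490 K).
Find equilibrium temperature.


num = 11985.8136
den = 38.0512
Tf = 314.9914 K

314.9914 K


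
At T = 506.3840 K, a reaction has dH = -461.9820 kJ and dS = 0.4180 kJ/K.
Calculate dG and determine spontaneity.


T*dS = 506.3840 * 0.4180 = 211.6685 kJ
dG = -461.9820 - 211.6685 = -673.6505 kJ (spontaneous)

dG = -673.6505 kJ, spontaneous


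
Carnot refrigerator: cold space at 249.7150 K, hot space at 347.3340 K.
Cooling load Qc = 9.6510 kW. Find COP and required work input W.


COP = 249.7150 / 97.6190 = 2.5581
W = 9.6510 / 2.5581 = 3.7728 kW

COP = 2.5581, W = 3.7728 kW


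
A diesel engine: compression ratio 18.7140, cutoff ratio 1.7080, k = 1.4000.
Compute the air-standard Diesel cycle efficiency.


r^(k-1) = 3.2275
rc^k = 2.1158
eta = 0.6512 = 65.1202%

65.1202%


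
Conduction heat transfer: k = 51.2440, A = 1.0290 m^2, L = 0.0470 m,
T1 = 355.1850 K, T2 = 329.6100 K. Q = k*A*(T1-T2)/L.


dT = 25.5750 K
Q = 51.2440 * 1.0290 * 25.5750 / 0.0470 = 28693.0148 W

28693.0148 W


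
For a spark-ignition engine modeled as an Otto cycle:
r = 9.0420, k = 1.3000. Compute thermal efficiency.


r^(k-1) = 1.9359
eta = 1 - 1/1.9359 = 0.4834 = 48.3440%

48.3440%


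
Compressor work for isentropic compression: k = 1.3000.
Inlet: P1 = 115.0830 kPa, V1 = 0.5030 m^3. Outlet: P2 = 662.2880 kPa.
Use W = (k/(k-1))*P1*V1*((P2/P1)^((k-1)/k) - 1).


(k-1)/k = 0.2308
(P2/P1)^exp = 1.4976
W = 4.3333 * 115.0830 * 0.5030 * (1.4976 - 1) = 124.8167 kJ

124.8167 kJ


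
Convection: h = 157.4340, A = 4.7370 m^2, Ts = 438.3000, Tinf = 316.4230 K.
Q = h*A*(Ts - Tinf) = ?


dT = 121.8770 K
Q = 157.4340 * 4.7370 * 121.8770 = 90891.5836 W

90891.5836 W


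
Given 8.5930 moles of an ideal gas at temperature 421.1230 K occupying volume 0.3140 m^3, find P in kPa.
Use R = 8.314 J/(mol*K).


P = nRT/V = 8.5930 * 8.314 * 421.1230 / 0.3140
= 30085.9544 / 0.3140 = 95815.1415 Pa = 95.8151 kPa

95.8151 kPa


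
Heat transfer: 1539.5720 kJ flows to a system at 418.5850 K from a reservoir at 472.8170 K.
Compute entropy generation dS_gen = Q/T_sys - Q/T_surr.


dS_sys = 1539.5720/418.5850 = 3.6780 kJ/K
dS_surr = -1539.5720/472.8170 = -3.2562 kJ/K
dS_gen = 3.6780 - 3.2562 = 0.4219 kJ/K (irreversible)

dS_gen = 0.4219 kJ/K, irreversible


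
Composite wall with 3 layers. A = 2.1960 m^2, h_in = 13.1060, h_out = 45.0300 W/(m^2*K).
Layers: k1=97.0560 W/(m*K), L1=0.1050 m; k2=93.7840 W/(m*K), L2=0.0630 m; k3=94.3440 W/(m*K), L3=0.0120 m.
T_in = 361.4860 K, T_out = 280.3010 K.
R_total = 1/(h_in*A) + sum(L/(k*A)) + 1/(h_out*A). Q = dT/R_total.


R_conv_in = 1/(13.1060*2.1960) = 0.0347
R_1 = 0.1050/(97.0560*2.1960) = 0.0005
R_2 = 0.0630/(93.7840*2.1960) = 0.0003
R_3 = 0.0120/(94.3440*2.1960) = 5.7921e-05
R_conv_out = 1/(45.0300*2.1960) = 0.0101
R_total = 0.0457 K/W
Q = 81.1850 / 0.0457 = 1775.9117 W

R_total = 0.0457 K/W, Q = 1775.9117 W
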